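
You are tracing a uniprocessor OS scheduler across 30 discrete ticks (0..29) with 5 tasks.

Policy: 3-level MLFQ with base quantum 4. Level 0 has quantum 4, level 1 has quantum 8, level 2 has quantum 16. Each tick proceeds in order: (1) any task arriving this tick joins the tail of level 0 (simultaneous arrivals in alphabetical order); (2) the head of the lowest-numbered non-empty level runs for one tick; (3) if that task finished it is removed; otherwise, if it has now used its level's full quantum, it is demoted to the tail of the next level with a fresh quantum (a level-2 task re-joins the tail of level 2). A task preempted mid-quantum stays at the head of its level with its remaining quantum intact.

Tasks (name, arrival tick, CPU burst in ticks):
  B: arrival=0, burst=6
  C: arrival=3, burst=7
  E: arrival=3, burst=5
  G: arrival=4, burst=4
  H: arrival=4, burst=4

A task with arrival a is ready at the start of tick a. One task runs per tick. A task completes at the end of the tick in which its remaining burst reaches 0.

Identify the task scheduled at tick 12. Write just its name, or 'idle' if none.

running at tick 12 = G

t=0: L0/L1/L2 = B/-/- → run B
t=1: L0/L1/L2 = B/-/- → run B
t=2: L0/L1/L2 = B/-/- → run B
t=3: L0/L1/L2 = BCE/-/- → run B
t=4: L0/L1/L2 = CEGH/B/- → run C
t=5: L0/L1/L2 = CEGH/B/- → run C
t=6: L0/L1/L2 = CEGH/B/- → run C
t=7: L0/L1/L2 = CEGH/B/- → run C
t=8: L0/L1/L2 = EGH/BC/- → run E
t=9: L0/L1/L2 = EGH/BC/- → run E
t=10: L0/L1/L2 = EGH/BC/- → run E
t=11: L0/L1/L2 = EGH/BC/- → run E
t=12: L0/L1/L2 = GH/BCE/- → run G
t=13: L0/L1/L2 = GH/BCE/- → run G
t=14: L0/L1/L2 = GH/BCE/- → run G
t=15: L0/L1/L2 = GH/BCE/- → run G
t=16: L0/L1/L2 = H/BCE/- → run H
t=17: L0/L1/L2 = H/BCE/- → run H
t=18: L0/L1/L2 = H/BCE/- → run H
t=19: L0/L1/L2 = H/BCE/- → run H
t=20: L0/L1/L2 = -/BCE/- → run B
t=21: L0/L1/L2 = -/BCE/- → run B
t=22: L0/L1/L2 = -/CE/- → run C
t=23: L0/L1/L2 = -/CE/- → run C
t=24: L0/L1/L2 = -/CE/- → run C
t=25: L0/L1/L2 = -/E/- → run E
t=26: (idle)
t=27: (idle)
t=28: (idle)
t=29: (idle)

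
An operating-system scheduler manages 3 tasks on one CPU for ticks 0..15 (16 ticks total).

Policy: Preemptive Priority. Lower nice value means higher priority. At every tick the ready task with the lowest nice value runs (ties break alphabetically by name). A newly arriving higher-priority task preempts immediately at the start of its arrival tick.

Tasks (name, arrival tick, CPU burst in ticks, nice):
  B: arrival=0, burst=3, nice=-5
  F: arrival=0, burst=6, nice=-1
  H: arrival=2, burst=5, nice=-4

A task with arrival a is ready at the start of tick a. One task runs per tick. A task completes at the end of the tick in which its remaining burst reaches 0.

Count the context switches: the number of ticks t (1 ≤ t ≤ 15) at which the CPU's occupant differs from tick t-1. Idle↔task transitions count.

context switches = 3

t=0: ready={B,F} → run B
t=1: ready={B,F} → run B
t=2: ready={B,F,H} → run B
t=3: ready={F,H} → run H
t=4: ready={F,H} → run H
t=5: ready={F,H} → run H
t=6: ready={F,H} → run H
t=7: ready={F,H} → run H
t=8: ready={F} → run F
t=9: ready={F} → run F
t=10: ready={F} → run F
t=11: ready={F} → run F
t=12: ready={F} → run F
t=13: ready={F} → run F
t=14: (idle)
t=15: (idle)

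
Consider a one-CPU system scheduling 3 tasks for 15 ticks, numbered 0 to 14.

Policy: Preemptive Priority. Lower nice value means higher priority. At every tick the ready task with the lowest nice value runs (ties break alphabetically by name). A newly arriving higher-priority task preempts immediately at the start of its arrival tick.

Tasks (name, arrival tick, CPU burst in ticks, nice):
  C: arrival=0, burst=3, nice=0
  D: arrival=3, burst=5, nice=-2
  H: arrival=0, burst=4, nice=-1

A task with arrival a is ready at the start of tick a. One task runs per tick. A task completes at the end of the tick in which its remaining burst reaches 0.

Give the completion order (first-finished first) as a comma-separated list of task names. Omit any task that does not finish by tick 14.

t=0: ready={C,H} → run H
t=1: ready={C,H} → run H
t=2: ready={C,H} → run H
t=3: ready={C,D,H} → run D
t=4: ready={C,D,H} → run D
t=5: ready={C,D,H} → run D
t=6: ready={C,D,H} → run D
t=7: ready={C,D,H} → run D
t=8: ready={C,H} → run H
t=9: ready={C} → run C
t=10: ready={C} → run C
t=11: ready={C} → run C
t=12: (idle)
t=13: (idle)
t=14: (idle)

completion order = D, H, C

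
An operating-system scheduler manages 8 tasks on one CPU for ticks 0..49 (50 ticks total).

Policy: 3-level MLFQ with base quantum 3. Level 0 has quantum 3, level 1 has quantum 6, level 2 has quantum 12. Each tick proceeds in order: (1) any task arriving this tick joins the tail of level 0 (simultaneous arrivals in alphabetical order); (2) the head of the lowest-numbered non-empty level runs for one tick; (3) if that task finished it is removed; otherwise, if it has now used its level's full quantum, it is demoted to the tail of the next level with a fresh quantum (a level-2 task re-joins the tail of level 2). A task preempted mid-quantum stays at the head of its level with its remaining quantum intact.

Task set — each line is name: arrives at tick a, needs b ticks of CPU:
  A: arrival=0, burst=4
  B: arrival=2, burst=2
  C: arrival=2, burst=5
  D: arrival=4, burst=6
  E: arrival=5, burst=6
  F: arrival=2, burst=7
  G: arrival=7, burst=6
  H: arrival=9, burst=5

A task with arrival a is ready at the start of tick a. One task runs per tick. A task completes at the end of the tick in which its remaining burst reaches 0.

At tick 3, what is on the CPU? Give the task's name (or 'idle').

t=0: L0/L1/L2 = A/-/- → run A
t=1: L0/L1/L2 = A/-/- → run A
t=2: L0/L1/L2 = ABCF/-/- → run A
t=3: L0/L1/L2 = BCF/A/- → run B
t=4: L0/L1/L2 = BCFD/A/- → run B
t=5: L0/L1/L2 = CFDE/A/- → run C
t=6: L0/L1/L2 = CFDE/A/- → run C
t=7: L0/L1/L2 = CFDEG/A/- → run C
t=8: L0/L1/L2 = FDEG/AC/- → run F
t=9: L0/L1/L2 = FDEGH/AC/- → run F
t=10: L0/L1/L2 = FDEGH/AC/- → run F
t=11: L0/L1/L2 = DEGH/ACF/- → run D
t=12: L0/L1/L2 = DEGH/ACF/- → run D
t=13: L0/L1/L2 = DEGH/ACF/- → run D
t=14: L0/L1/L2 = EGH/ACFD/- → run E
t=15: L0/L1/L2 = EGH/ACFD/- → run E
t=16: L0/L1/L2 = EGH/ACFD/- → run E
t=17: L0/L1/L2 = GH/ACFDE/- → run G
t=18: L0/L1/L2 = GH/ACFDE/- → run G
t=19: L0/L1/L2 = GH/ACFDE/- → run G
t=20: L0/L1/L2 = H/ACFDEG/- → run H
t=21: L0/L1/L2 = H/ACFDEG/- → run H
t=22: L0/L1/L2 = H/ACFDEG/- → run H
t=23: L0/L1/L2 = -/ACFDEGH/- → run A
t=24: L0/L1/L2 = -/CFDEGH/- → run C
t=25: L0/L1/L2 = -/CFDEGH/- → run C
t=26: L0/L1/L2 = -/FDEGH/- → run F
t=27: L0/L1/L2 = -/FDEGH/- → run F
t=28: L0/L1/L2 = -/FDEGH/- → run F
t=29: L0/L1/L2 = -/FDEGH/- → run F
t=30: L0/L1/L2 = -/DEGH/- → run D
t=31: L0/L1/L2 = -/DEGH/- → run D
t=32: L0/L1/L2 = -/DEGH/- → run D
t=33: L0/L1/L2 = -/EGH/- → run E
t=34: L0/L1/L2 = -/EGH/- → run E
t=35: L0/L1/L2 = -/EGH/- → run E
t=36: L0/L1/L2 = -/GH/- → run G
t=37: L0/L1/L2 = -/GH/- → run G
t=38: L0/L1/L2 = -/GH/- → run G
t=39: L0/L1/L2 = -/H/- → run H
t=40: L0/L1/L2 = -/H/- → run H
t=41: (idle)
t=42: (idle)
t=43: (idle)
t=44: (idle)
t=45: (idle)
t=46: (idle)
t=47: (idle)
t=48: (idle)
t=49: (idle)

running at tick 3 = B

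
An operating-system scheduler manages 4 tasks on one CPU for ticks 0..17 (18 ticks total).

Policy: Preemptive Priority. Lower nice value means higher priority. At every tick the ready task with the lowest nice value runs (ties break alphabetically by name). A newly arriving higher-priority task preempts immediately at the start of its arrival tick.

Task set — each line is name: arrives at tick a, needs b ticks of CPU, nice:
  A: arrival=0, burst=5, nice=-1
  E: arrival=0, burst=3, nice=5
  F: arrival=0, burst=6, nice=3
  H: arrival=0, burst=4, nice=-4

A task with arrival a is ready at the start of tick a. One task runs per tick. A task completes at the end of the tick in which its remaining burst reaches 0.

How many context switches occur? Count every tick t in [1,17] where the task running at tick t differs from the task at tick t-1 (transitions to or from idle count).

t=0: ready={A,E,F,H} → run H
t=1: ready={A,E,F,H} → run H
t=2: ready={A,E,F,H} → run H
t=3: ready={A,E,F,H} → run H
t=4: ready={A,E,F} → run A
t=5: ready={A,E,F} → run A
t=6: ready={A,E,F} → run A
t=7: ready={A,E,F} → run A
t=8: ready={A,E,F} → run A
t=9: ready={E,F} → run F
t=10: ready={E,F} → run F
t=11: ready={E,F} → run F
t=12: ready={E,F} → run F
t=13: ready={E,F} → run F
t=14: ready={E,F} → run F
t=15: ready={E} → run E
t=16: ready={E} → run E
t=17: ready={E} → run E

context switches = 3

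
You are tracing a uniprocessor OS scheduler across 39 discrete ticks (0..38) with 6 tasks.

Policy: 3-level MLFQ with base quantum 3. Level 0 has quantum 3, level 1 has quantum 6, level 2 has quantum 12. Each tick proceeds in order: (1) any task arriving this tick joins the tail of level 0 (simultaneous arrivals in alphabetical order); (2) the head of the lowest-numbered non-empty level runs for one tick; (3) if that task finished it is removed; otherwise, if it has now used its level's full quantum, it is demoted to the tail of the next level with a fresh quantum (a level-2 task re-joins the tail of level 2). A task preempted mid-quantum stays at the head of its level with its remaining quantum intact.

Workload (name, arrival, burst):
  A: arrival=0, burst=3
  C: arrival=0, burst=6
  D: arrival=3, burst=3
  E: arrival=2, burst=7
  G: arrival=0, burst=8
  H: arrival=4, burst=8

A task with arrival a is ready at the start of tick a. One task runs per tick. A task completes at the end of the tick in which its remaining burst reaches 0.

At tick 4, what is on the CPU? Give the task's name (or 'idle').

running at tick 4 = C

t=0: L0/L1/L2 = ACG/-/- → run A
t=1: L0/L1/L2 = ACG/-/- → run A
t=2: L0/L1/L2 = ACGE/-/- → run A
t=3: L0/L1/L2 = CGED/-/- → run C
t=4: L0/L1/L2 = CGEDH/-/- → run C
t=5: L0/L1/L2 = CGEDH/-/- → run C
t=6: L0/L1/L2 = GEDH/C/- → run G
t=7: L0/L1/L2 = GEDH/C/- → run G
t=8: L0/L1/L2 = GEDH/C/- → run G
t=9: L0/L1/L2 = EDH/CG/- → run E
t=10: L0/L1/L2 = EDH/CG/- → run E
t=11: L0/L1/L2 = EDH/CG/- → run E
t=12: L0/L1/L2 = DH/CGE/- → run D
t=13: L0/L1/L2 = DH/CGE/- → run D
t=14: L0/L1/L2 = DH/CGE/- → run D
t=15: L0/L1/L2 = H/CGE/- → run H
t=16: L0/L1/L2 = H/CGE/- → run H
t=17: L0/L1/L2 = H/CGE/- → run H
t=18: L0/L1/L2 = -/CGEH/- → run C
t=19: L0/L1/L2 = -/CGEH/- → run C
t=20: L0/L1/L2 = -/CGEH/- → run C
t=21: L0/L1/L2 = -/GEH/- → run G
t=22: L0/L1/L2 = -/GEH/- → run G
t=23: L0/L1/L2 = -/GEH/- → run G
t=24: L0/L1/L2 = -/GEH/- → run G
t=25: L0/L1/L2 = -/GEH/- → run G
t=26: L0/L1/L2 = -/EH/- → run E
t=27: L0/L1/L2 = -/EH/- → run E
t=28: L0/L1/L2 = -/EH/- → run E
t=29: L0/L1/L2 = -/EH/- → run E
t=30: L0/L1/L2 = -/H/- → run H
t=31: L0/L1/L2 = -/H/- → run H
t=32: L0/L1/L2 = -/H/- → run H
t=33: L0/L1/L2 = -/H/- → run H
t=34: L0/L1/L2 = -/H/- → run H
t=35: (idle)
t=36: (idle)
t=37: (idle)
t=38: (idle)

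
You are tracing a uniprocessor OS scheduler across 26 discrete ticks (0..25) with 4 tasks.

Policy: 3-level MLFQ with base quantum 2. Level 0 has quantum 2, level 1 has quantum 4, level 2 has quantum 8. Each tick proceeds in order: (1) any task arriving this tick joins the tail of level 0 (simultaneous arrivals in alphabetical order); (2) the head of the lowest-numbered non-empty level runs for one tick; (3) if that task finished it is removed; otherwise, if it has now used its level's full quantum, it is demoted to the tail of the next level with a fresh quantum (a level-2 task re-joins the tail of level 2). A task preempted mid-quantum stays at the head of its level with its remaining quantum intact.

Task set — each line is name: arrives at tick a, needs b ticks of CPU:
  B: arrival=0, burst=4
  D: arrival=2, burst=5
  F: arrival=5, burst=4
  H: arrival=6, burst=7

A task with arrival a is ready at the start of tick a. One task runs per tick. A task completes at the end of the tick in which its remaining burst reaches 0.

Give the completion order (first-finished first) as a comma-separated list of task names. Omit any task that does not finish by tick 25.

t=0: L0/L1/L2 = B/-/- → run B
t=1: L0/L1/L2 = B/-/- → run B
t=2: L0/L1/L2 = D/B/- → run D
t=3: L0/L1/L2 = D/B/- → run D
t=4: L0/L1/L2 = -/BD/- → run B
t=5: L0/L1/L2 = F/BD/- → run F
t=6: L0/L1/L2 = FH/BD/- → run F
t=7: L0/L1/L2 = H/BDF/- → run H
t=8: L0/L1/L2 = H/BDF/- → run H
t=9: L0/L1/L2 = -/BDFH/- → run B
t=10: L0/L1/L2 = -/DFH/- → run D
t=11: L0/L1/L2 = -/DFH/- → run D
t=12: L0/L1/L2 = -/DFH/- → run D
t=13: L0/L1/L2 = -/FH/- → run F
t=14: L0/L1/L2 = -/FH/- → run F
t=15: L0/L1/L2 = -/H/- → run H
t=16: L0/L1/L2 = -/H/- → run H
t=17: L0/L1/L2 = -/H/- → run H
t=18: L0/L1/L2 = -/H/- → run H
t=19: L0/L1/L2 = -/-/H → run H
t=20: (idle)
t=21: (idle)
t=22: (idle)
t=23: (idle)
t=24: (idle)
t=25: (idle)

completion order = B, D, F, H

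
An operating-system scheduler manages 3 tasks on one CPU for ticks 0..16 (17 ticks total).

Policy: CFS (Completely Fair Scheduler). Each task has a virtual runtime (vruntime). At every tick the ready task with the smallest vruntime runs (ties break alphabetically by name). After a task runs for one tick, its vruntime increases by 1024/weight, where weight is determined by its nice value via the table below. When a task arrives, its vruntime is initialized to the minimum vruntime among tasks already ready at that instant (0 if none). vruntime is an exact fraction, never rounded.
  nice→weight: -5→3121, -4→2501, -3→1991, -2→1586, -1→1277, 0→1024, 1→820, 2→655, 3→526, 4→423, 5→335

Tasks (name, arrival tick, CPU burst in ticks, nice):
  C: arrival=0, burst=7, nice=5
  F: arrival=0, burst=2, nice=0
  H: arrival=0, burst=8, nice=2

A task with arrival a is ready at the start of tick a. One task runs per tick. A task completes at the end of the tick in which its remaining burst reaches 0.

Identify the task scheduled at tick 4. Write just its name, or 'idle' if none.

running at tick 4 = H

t=0: vr[C=0 F=0 H=0] → run C
t=1: vr[C=1024/335 F=0 H=0] → run F
t=2: vr[C=1024/335 F=1 H=0] → run H
t=3: vr[C=1024/335 F=1 H=1024/655] → run F
t=4: vr[C=1024/335 H=1024/655] → run H
t=5: vr[C=1024/335 H=2048/655] → run C
t=6: vr[C=2048/335 H=2048/655] → run H
t=7: vr[C=2048/335 H=3072/655] → run H
t=8: vr[C=2048/335 H=4096/655] → run C
t=9: vr[C=3072/335 H=4096/655] → run H
t=10: vr[C=3072/335 H=1024/131] → run H
t=11: vr[C=3072/335 H=6144/655] → run C
t=12: vr[C=4096/335 H=6144/655] → run H
t=13: vr[C=4096/335 H=7168/655] → run H
t=14: vr[C=4096/335] → run C
t=15: vr[C=1024/67] → run C
t=16: vr[C=6144/335] → run C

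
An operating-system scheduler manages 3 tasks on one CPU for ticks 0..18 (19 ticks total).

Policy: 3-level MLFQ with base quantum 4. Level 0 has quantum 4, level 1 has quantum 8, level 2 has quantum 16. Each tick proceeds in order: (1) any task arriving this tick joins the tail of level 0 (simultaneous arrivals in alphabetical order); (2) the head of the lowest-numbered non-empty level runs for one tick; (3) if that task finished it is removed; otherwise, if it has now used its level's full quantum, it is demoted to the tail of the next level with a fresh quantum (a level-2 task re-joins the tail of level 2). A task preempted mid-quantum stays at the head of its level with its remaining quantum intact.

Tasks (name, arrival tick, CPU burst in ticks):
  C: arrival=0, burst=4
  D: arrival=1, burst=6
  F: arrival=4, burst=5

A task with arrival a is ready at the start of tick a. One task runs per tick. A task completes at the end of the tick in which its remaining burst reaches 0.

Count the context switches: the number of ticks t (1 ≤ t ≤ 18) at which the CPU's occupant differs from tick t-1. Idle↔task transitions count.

context switches = 5

t=0: L0/L1/L2 = C/-/- → run C
t=1: L0/L1/L2 = CD/-/- → run C
t=2: L0/L1/L2 = CD/-/- → run C
t=3: L0/L1/L2 = CD/-/- → run C
t=4: L0/L1/L2 = DF/-/- → run D
t=5: L0/L1/L2 = DF/-/- → run D
t=6: L0/L1/L2 = DF/-/- → run D
t=7: L0/L1/L2 = DF/-/- → run D
t=8: L0/L1/L2 = F/D/- → run F
t=9: L0/L1/L2 = F/D/- → run F
t=10: L0/L1/L2 = F/D/- → run F
t=11: L0/L1/L2 = F/D/- → run F
t=12: L0/L1/L2 = -/DF/- → run D
t=13: L0/L1/L2 = -/DF/- → run D
t=14: L0/L1/L2 = -/F/- → run F
t=15: (idle)
t=16: (idle)
t=17: (idle)
t=18: (idle)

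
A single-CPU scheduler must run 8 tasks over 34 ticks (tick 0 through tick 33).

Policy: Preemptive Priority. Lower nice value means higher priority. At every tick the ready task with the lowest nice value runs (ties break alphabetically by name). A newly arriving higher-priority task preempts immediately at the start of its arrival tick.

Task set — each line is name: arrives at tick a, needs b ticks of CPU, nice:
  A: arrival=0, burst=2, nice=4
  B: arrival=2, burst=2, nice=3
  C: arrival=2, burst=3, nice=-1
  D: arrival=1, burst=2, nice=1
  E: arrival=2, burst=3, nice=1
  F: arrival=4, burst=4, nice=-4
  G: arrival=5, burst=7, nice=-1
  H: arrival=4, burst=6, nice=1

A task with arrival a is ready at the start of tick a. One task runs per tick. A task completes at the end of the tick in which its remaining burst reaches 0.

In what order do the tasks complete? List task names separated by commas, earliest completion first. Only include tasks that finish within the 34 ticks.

completion order = F, C, G, D, E, H, B, A

t=0: ready={A} → run A
t=1: ready={A,D} → run D
t=2: ready={A,B,C,D,E} → run C
t=3: ready={A,B,C,D,E} → run C
t=4: ready={A,B,C,D,E,F,H} → run F
t=5: ready={A,B,C,D,E,F,G,H} → run F
t=6: ready={A,B,C,D,E,F,G,H} → run F
t=7: ready={A,B,C,D,E,F,G,H} → run F
t=8: ready={A,B,C,D,E,G,H} → run C
t=9: ready={A,B,D,E,G,H} → run G
t=10: ready={A,B,D,E,G,H} → run G
t=11: ready={A,B,D,E,G,H} → run G
t=12: ready={A,B,D,E,G,H} → run G
t=13: ready={A,B,D,E,G,H} → run G
t=14: ready={A,B,D,E,G,H} → run G
t=15: ready={A,B,D,E,G,H} → run G
t=16: ready={A,B,D,E,H} → run D
t=17: ready={A,B,E,H} → run E
t=18: ready={A,B,E,H} → run E
t=19: ready={A,B,E,H} → run E
t=20: ready={A,B,H} → run H
t=21: ready={A,B,H} → run H
t=22: ready={A,B,H} → run H
t=23: ready={A,B,H} → run H
t=24: ready={A,B,H} → run H
t=25: ready={A,B,H} → run H
t=26: ready={A,B} → run B
t=27: ready={A,B} → run B
t=28: ready={A} → run A
t=29: (idle)
t=30: (idle)
t=31: (idle)
t=32: (idle)
t=33: (idle)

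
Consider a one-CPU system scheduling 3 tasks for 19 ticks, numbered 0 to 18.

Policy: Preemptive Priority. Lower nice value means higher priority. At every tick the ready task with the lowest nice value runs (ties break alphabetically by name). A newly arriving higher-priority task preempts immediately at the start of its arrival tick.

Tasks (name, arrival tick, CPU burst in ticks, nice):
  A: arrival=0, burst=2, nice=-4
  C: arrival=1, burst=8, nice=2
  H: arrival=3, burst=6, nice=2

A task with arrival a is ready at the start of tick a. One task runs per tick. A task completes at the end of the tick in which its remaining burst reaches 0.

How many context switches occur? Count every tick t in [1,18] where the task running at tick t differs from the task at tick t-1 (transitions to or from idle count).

context switches = 3

t=0: ready={A} → run A
t=1: ready={A,C} → run A
t=2: ready={C} → run C
t=3: ready={C,H} → run C
t=4: ready={C,H} → run C
t=5: ready={C,H} → run C
t=6: ready={C,H} → run C
t=7: ready={C,H} → run C
t=8: ready={C,H} → run C
t=9: ready={C,H} → run C
t=10: ready={H} → run H
t=11: ready={H} → run H
t=12: ready={H} → run H
t=13: ready={H} → run H
t=14: ready={H} → run H
t=15: ready={H} → run H
t=16: (idle)
t=17: (idle)
t=18: (idle)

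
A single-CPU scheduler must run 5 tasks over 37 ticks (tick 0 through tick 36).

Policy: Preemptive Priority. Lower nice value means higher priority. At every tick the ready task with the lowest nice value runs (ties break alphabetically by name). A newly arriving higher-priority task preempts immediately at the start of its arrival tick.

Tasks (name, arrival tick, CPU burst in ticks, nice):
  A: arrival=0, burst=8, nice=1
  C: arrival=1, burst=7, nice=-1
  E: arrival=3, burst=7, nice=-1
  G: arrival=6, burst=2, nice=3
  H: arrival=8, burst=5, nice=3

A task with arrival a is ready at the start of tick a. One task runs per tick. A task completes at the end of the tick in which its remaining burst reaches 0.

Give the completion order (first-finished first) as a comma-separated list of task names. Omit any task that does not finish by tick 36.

t=0: ready={A} → run A
t=1: ready={A,C} → run C
t=2: ready={A,C} → run C
t=3: ready={A,C,E} → run C
t=4: ready={A,C,E} → run C
t=5: ready={A,C,E} → run C
t=6: ready={A,C,E,G} → run C
t=7: ready={A,C,E,G} → run C
t=8: ready={A,E,G,H} → run E
t=9: ready={A,E,G,H} → run E
t=10: ready={A,E,G,H} → run E
t=11: ready={A,E,G,H} → run E
t=12: ready={A,E,G,H} → run E
t=13: ready={A,E,G,H} → run E
t=14: ready={A,E,G,H} → run E
t=15: ready={A,G,H} → run A
t=16: ready={A,G,H} → run A
t=17: ready={A,G,H} → run A
t=18: ready={A,G,H} → run A
t=19: ready={A,G,H} → run A
t=20: ready={A,G,H} → run A
t=21: ready={A,G,H} → run A
t=22: ready={G,H} → run G
t=23: ready={G,H} → run G
t=24: ready={H} → run H
t=25: ready={H} → run H
t=26: ready={H} → run H
t=27: ready={H} → run H
t=28: ready={H} → run H
t=29: (idle)
t=30: (idle)
t=31: (idle)
t=32: (idle)
t=33: (idle)
t=34: (idle)
t=35: (idle)
t=36: (idle)

completion order = C, E, A, G, H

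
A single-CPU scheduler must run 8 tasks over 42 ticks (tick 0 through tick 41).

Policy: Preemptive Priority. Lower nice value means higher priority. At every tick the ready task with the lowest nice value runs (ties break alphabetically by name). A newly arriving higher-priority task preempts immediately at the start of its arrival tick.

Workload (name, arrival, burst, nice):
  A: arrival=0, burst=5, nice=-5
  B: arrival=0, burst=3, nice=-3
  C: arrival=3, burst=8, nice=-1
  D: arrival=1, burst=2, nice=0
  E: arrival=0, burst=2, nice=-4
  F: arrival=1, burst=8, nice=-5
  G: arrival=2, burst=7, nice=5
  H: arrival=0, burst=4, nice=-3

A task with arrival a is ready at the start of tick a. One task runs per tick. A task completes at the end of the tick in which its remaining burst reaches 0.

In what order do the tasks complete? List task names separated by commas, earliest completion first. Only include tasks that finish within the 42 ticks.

t=0: ready={A,B,E,H} → run A
t=1: ready={A,B,D,E,F,H} → run A
t=2: ready={A,B,D,E,F,G,H} → run A
t=3: ready={A,B,C,D,E,F,G,H} → run A
t=4: ready={A,B,C,D,E,F,G,H} → run A
t=5: ready={B,C,D,E,F,G,H} → run F
t=6: ready={B,C,D,E,F,G,H} → run F
t=7: ready={B,C,D,E,F,G,H} → run F
t=8: ready={B,C,D,E,F,G,H} → run F
t=9: ready={B,C,D,E,F,G,H} → run F
t=10: ready={B,C,D,E,F,G,H} → run F
t=11: ready={B,C,D,E,F,G,H} → run F
t=12: ready={B,C,D,E,F,G,H} → run F
t=13: ready={B,C,D,E,G,H} → run E
t=14: ready={B,C,D,E,G,H} → run E
t=15: ready={B,C,D,G,H} → run B
t=16: ready={B,C,D,G,H} → run B
t=17: ready={B,C,D,G,H} → run B
t=18: ready={C,D,G,H} → run H
t=19: ready={C,D,G,H} → run H
t=20: ready={C,D,G,H} → run H
t=21: ready={C,D,G,H} → run H
t=22: ready={C,D,G} → run C
t=23: ready={C,D,G} → run C
t=24: ready={C,D,G} → run C
t=25: ready={C,D,G} → run C
t=26: ready={C,D,G} → run C
t=27: ready={C,D,G} → run C
t=28: ready={C,D,G} → run C
t=29: ready={C,D,G} → run C
t=30: ready={D,G} → run D
t=31: ready={D,G} → run D
t=32: ready={G} → run G
t=33: ready={G} → run G
t=34: ready={G} → run G
t=35: ready={G} → run G
t=36: ready={G} → run G
t=37: ready={G} → run G
t=38: ready={G} → run G
t=39: (idle)
t=40: (idle)
t=41: (idle)

completion order = A, F, E, B, H, C, D, G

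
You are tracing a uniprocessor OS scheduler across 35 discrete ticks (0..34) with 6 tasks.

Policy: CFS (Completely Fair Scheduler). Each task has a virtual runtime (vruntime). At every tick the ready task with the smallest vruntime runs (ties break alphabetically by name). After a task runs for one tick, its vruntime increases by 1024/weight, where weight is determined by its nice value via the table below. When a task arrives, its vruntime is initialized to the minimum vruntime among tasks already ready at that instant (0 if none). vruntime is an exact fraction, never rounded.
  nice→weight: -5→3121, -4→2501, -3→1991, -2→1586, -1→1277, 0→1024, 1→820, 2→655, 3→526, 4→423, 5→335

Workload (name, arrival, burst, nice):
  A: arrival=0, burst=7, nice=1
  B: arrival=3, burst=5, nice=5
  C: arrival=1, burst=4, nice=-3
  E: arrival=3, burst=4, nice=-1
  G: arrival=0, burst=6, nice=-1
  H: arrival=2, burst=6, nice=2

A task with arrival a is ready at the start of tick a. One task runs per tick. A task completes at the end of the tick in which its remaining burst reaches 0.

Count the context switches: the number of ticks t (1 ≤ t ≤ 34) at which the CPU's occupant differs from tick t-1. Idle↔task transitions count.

t=0: vr[A=0 G=0] → run A
t=1: vr[A=256/205 C=0 G=0] → run C
t=2: vr[A=256/205 C=1024/1991 G=0 H=0] → run G
t=3: vr[A=256/205 B=0 C=1024/1991 E=0 G=1024/1277 H=0] → run B
t=4: vr[A=256/205 B=1024/335 C=1024/1991 E=0 G=1024/1277 H=0] → run E
t=5: vr[A=256/205 B=1024/335 C=1024/1991 E=1024/1277 G=1024/1277 H=0] → run H
t=6: vr[A=256/205 B=1024/335 C=1024/1991 E=1024/1277 G=1024/1277 H=1024/655] → run C
t=7: vr[A=256/205 B=1024/335 C=2048/1991 E=1024/1277 G=1024/1277 H=1024/655] → run E
t=8: vr[A=256/205 B=1024/335 C=2048/1991 E=2048/1277 G=1024/1277 H=1024/655] → run G
t=9: vr[A=256/205 B=1024/335 C=2048/1991 E=2048/1277 G=2048/1277 H=1024/655] → run C
t=10: vr[A=256/205 B=1024/335 C=3072/1991 E=2048/1277 G=2048/1277 H=1024/655] → run A
t=11: vr[A=512/205 B=1024/335 C=3072/1991 E=2048/1277 G=2048/1277 H=1024/655] → run C
t=12: vr[A=512/205 B=1024/335 E=2048/1277 G=2048/1277 H=1024/655] → run H
t=13: vr[A=512/205 B=1024/335 E=2048/1277 G=2048/1277 H=2048/655] → run E
t=14: vr[A=512/205 B=1024/335 E=3072/1277 G=2048/1277 H=2048/655] → run G
t=15: vr[A=512/205 B=1024/335 E=3072/1277 G=3072/1277 H=2048/655] → run E
t=16: vr[A=512/205 B=1024/335 G=3072/1277 H=2048/655] → run G
t=17: vr[A=512/205 B=1024/335 G=4096/1277 H=2048/655] → run A
t=18: vr[A=768/205 B=1024/335 G=4096/1277 H=2048/655] → run B
t=19: vr[A=768/205 B=2048/335 G=4096/1277 H=2048/655] → run H
t=20: vr[A=768/205 B=2048/335 G=4096/1277 H=3072/655] → run G
t=21: vr[A=768/205 B=2048/335 G=5120/1277 H=3072/655] → run A
t=22: vr[A=1024/205 B=2048/335 G=5120/1277 H=3072/655] → run G
t=23: vr[A=1024/205 B=2048/335 H=3072/655] → run H
t=24: vr[A=1024/205 B=2048/335 H=4096/655] → run A
t=25: vr[A=256/41 B=2048/335 H=4096/655] → run B
t=26: vr[A=256/41 B=3072/335 H=4096/655] → run A
t=27: vr[A=1536/205 B=3072/335 H=4096/655] → run H
t=28: vr[A=1536/205 B=3072/335 H=1024/131] → run A
t=29: vr[B=3072/335 H=1024/131] → run H
t=30: vr[B=3072/335] → run B
t=31: vr[B=4096/335] → run B
t=32: (idle)
t=33: (idle)
t=34: (idle)

context switches = 31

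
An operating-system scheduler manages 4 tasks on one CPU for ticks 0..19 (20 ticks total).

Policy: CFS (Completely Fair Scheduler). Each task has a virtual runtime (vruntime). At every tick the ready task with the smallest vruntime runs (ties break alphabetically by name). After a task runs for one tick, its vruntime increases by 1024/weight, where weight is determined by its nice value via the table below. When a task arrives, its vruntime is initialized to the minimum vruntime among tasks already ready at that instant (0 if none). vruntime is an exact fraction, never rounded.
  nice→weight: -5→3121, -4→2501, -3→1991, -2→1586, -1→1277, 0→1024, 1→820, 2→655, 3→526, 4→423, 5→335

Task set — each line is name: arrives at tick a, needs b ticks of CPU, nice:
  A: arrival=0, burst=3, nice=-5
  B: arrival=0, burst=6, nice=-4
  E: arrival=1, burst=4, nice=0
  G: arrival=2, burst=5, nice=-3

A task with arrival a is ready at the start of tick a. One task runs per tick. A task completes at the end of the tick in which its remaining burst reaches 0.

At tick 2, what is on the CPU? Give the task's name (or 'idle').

t=0: vr[A=0 B=0] → run A
t=1: vr[A=1024/3121 B=0 E=0] → run B
t=2: vr[A=1024/3121 B=1024/2501 E=0 G=0] → run E
t=3: vr[A=1024/3121 B=1024/2501 E=1 G=0] → run G
t=4: vr[A=1024/3121 B=1024/2501 E=1 G=1024/1991] → run A
t=5: vr[A=2048/3121 B=1024/2501 E=1 G=1024/1991] → run B
t=6: vr[A=2048/3121 B=2048/2501 E=1 G=1024/1991] → run G
t=7: vr[A=2048/3121 B=2048/2501 E=1 G=2048/1991] → run A
t=8: vr[B=2048/2501 E=1 G=2048/1991] → run B
t=9: vr[B=3072/2501 E=1 G=2048/1991] → run E
t=10: vr[B=3072/2501 E=2 G=2048/1991] → run G
t=11: vr[B=3072/2501 E=2 G=3072/1991] → run B
t=12: vr[B=4096/2501 E=2 G=3072/1991] → run G
t=13: vr[B=4096/2501 E=2 G=4096/1991] → run B
t=14: vr[B=5120/2501 E=2 G=4096/1991] → run E
t=15: vr[B=5120/2501 E=3 G=4096/1991] → run B
t=16: vr[E=3 G=4096/1991] → run G
t=17: vr[E=3] → run E
t=18: (idle)
t=19: (idle)

running at tick 2 = E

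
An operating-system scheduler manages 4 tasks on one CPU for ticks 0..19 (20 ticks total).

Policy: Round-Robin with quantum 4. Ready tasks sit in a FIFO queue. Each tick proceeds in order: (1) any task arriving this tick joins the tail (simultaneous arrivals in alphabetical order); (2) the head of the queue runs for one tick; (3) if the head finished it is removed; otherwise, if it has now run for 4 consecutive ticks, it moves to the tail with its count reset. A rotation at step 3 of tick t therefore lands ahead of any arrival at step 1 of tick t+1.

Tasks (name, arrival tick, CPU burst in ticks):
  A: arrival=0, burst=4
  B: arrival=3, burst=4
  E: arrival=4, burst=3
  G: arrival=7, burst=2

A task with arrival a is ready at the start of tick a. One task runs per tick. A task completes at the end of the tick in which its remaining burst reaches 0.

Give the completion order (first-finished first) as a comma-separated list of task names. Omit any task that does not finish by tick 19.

t=0: queue=[A] q_used=0 → run A
t=1: queue=[A] q_used=1 → run A
t=2: queue=[A] q_used=2 → run A
t=3: queue=[A,B] q_used=3 → run A
t=4: queue=[B,E] q_used=0 → run B
t=5: queue=[B,E] q_used=1 → run B
t=6: queue=[B,E] q_used=2 → run B
t=7: queue=[B,E,G] q_used=3 → run B
t=8: queue=[E,G] q_used=0 → run E
t=9: queue=[E,G] q_used=1 → run E
t=10: queue=[E,G] q_used=2 → run E
t=11: queue=[G] q_used=0 → run G
t=12: queue=[G] q_used=1 → run G
t=13: (idle)
t=14: (idle)
t=15: (idle)
t=16: (idle)
t=17: (idle)
t=18: (idle)
t=19: (idle)

completion order = A, B, E, G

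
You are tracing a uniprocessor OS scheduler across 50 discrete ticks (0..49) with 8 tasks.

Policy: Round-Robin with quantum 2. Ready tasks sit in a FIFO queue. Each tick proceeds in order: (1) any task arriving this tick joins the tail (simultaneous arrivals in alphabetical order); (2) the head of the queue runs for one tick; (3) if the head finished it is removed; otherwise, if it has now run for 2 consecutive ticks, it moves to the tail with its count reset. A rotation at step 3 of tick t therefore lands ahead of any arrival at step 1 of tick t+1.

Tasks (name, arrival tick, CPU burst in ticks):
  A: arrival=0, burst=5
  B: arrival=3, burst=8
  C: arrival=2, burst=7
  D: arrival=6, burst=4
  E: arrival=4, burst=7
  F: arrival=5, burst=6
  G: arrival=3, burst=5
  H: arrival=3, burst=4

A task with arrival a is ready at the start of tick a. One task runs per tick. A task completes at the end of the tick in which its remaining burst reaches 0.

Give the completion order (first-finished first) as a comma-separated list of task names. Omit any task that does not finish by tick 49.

completion order = A, H, D, G, F, C, B, E

t=0: queue=[A] q_used=0 → run A
t=1: queue=[A] q_used=1 → run A
t=2: queue=[A,C] q_used=0 → run A
t=3: queue=[A,C,B,G,H] q_used=1 → run A
t=4: queue=[C,B,G,H,A,E] q_used=0 → run C
t=5: queue=[C,B,G,H,A,E,F] q_used=1 → run C
t=6: queue=[B,G,H,A,E,F,C,D] q_used=0 → run B
t=7: queue=[B,G,H,A,E,F,C,D] q_used=1 → run B
t=8: queue=[G,H,A,E,F,C,D,B] q_used=0 → run G
t=9: queue=[G,H,A,E,F,C,D,B] q_used=1 → run G
t=10: queue=[H,A,E,F,C,D,B,G] q_used=0 → run H
t=11: queue=[H,A,E,F,C,D,B,G] q_used=1 → run H
t=12: queue=[A,E,F,C,D,B,G,H] q_used=0 → run A
t=13: queue=[E,F,C,D,B,G,H] q_used=0 → run E
t=14: queue=[E,F,C,D,B,G,H] q_used=1 → run E
t=15: queue=[F,C,D,B,G,H,E] q_used=0 → run F
t=16: queue=[F,C,D,B,G,H,E] q_used=1 → run F
t=17: queue=[C,D,B,G,H,E,F] q_used=0 → run C
t=18: queue=[C,D,B,G,H,E,F] q_used=1 → run C
t=19: queue=[D,B,G,H,E,F,C] q_used=0 → run D
t=20: queue=[D,B,G,H,E,F,C] q_used=1 → run D
t=21: queue=[B,G,H,E,F,C,D] q_used=0 → run B
t=22: queue=[B,G,H,E,F,C,D] q_used=1 → run B
t=23: queue=[G,H,E,F,C,D,B] q_used=0 → run G
t=24: queue=[G,H,E,F,C,D,B] q_used=1 → run G
t=25: queue=[H,E,F,C,D,B,G] q_used=0 → run H
t=26: queue=[H,E,F,C,D,B,G] q_used=1 → run H
t=27: queue=[E,F,C,D,B,G] q_used=0 → run E
t=28: queue=[E,F,C,D,B,G] q_used=1 → run E
t=29: queue=[F,C,D,B,G,E] q_used=0 → run F
t=30: queue=[F,C,D,B,G,E] q_used=1 → run F
t=31: queue=[C,D,B,G,E,F] q_used=0 → run C
t=32: queue=[C,D,B,G,E,F] q_used=1 → run C
t=33: queue=[D,B,G,E,F,C] q_used=0 → run D
t=34: queue=[D,B,G,E,F,C] q_used=1 → run D
t=35: queue=[B,G,E,F,C] q_used=0 → run B
t=36: queue=[B,G,E,F,C] q_used=1 → run B
t=37: queue=[G,E,F,C,B] q_used=0 → run G
t=38: queue=[E,F,C,B] q_used=0 → run E
t=39: queue=[E,F,C,B] q_used=1 → run E
t=40: queue=[F,C,B,E] q_used=0 → run F
t=41: queue=[F,C,B,E] q_used=1 → run F
t=42: queue=[C,B,E] q_used=0 → run C
t=43: queue=[B,E] q_used=0 → run B
t=44: queue=[B,E] q_used=1 → run B
t=45: queue=[E] q_used=0 → run E
t=46: (idle)
t=47: (idle)
t=48: (idle)
t=49: (idle)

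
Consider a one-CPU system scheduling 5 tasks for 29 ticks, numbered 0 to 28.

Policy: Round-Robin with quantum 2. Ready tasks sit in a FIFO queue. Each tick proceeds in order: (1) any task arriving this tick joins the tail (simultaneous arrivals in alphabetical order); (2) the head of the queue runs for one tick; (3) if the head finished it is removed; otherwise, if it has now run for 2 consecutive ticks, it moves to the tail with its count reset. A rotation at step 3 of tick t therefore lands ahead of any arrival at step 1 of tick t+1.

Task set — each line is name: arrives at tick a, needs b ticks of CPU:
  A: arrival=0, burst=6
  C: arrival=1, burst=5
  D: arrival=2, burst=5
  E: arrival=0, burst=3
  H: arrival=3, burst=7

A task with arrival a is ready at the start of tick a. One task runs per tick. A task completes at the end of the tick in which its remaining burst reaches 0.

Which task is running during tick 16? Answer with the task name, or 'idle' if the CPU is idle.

running at tick 16 = A

t=0: queue=[A,E] q_used=0 → run A
t=1: queue=[A,E,C] q_used=1 → run A
t=2: queue=[E,C,A,D] q_used=0 → run E
t=3: queue=[E,C,A,D,H] q_used=1 → run E
t=4: queue=[C,A,D,H,E] q_used=0 → run C
t=5: queue=[C,A,D,H,E] q_used=1 → run C
t=6: queue=[A,D,H,E,C] q_used=0 → run A
t=7: queue=[A,D,H,E,C] q_used=1 → run A
t=8: queue=[D,H,E,C,A] q_used=0 → run D
t=9: queue=[D,H,E,C,A] q_used=1 → run D
t=10: queue=[H,E,C,A,D] q_used=0 → run H
t=11: queue=[H,E,C,A,D] q_used=1 → run H
t=12: queue=[E,C,A,D,H] q_used=0 → run E
t=13: queue=[C,A,D,H] q_used=0 → run C
t=14: queue=[C,A,D,H] q_used=1 → run C
t=15: queue=[A,D,H,C] q_used=0 → run A
t=16: queue=[A,D,H,C] q_used=1 → run A
t=17: queue=[D,H,C] q_used=0 → run D
t=18: queue=[D,H,C] q_used=1 → run D
t=19: queue=[H,C,D] q_used=0 → run H
t=20: queue=[H,C,D] q_used=1 → run H
t=21: queue=[C,D,H] q_used=0 → run C
t=22: queue=[D,H] q_used=0 → run D
t=23: queue=[H] q_used=0 → run H
t=24: queue=[H] q_used=1 → run H
t=25: queue=[H] q_used=0 → run H
t=26: (idle)
t=27: (idle)
t=28: (idle)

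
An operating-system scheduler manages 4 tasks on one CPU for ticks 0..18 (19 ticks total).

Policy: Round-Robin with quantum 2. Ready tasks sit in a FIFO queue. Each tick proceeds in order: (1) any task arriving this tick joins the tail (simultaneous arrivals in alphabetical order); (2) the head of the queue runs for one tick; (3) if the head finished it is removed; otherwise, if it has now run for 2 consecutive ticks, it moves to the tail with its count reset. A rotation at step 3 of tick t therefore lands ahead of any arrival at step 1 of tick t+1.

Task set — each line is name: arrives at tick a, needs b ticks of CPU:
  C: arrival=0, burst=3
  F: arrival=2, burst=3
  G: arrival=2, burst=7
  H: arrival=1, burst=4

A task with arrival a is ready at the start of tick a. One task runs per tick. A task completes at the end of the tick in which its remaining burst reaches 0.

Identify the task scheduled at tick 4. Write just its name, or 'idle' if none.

running at tick 4 = C

t=0: queue=[C] q_used=0 → run C
t=1: queue=[C,H] q_used=1 → run C
t=2: queue=[H,C,F,G] q_used=0 → run H
t=3: queue=[H,C,F,G] q_used=1 → run H
t=4: queue=[C,F,G,H] q_used=0 → run C
t=5: queue=[F,G,H] q_used=0 → run F
t=6: queue=[F,G,H] q_used=1 → run F
t=7: queue=[G,H,F] q_used=0 → run G
t=8: queue=[G,H,F] q_used=1 → run G
t=9: queue=[H,F,G] q_used=0 → run H
t=10: queue=[H,F,G] q_used=1 → run H
t=11: queue=[F,G] q_used=0 → run F
t=12: queue=[G] q_used=0 → run G
t=13: queue=[G] q_used=1 → run G
t=14: queue=[G] q_used=0 → run G
t=15: queue=[G] q_used=1 → run G
t=16: queue=[G] q_used=0 → run G
t=17: (idle)
t=18: (idle)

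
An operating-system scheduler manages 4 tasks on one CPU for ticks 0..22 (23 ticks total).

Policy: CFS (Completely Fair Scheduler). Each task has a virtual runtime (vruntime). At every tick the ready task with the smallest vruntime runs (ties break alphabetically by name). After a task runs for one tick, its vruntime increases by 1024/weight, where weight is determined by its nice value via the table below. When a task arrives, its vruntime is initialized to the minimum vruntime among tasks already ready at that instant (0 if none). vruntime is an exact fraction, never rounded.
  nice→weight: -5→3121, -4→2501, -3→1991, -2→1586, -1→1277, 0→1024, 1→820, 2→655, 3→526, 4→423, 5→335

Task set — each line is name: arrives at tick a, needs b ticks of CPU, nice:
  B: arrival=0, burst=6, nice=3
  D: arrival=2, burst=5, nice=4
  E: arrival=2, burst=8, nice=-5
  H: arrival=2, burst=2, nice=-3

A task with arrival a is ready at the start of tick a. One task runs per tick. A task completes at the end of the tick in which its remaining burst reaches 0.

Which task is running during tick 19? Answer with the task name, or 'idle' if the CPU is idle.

running at tick 19 = D

t=0: vr[B=0] → run B
t=1: vr[B=512/263] → run B
t=2: vr[B=1024/263 D=1024/263 E=1024/263 H=1024/263] → run B
t=3: vr[B=1536/263 D=1024/263 E=1024/263 H=1024/263] → run D
t=4: vr[B=1536/263 D=702464/111249 E=1024/263 H=1024/263] → run E
t=5: vr[B=1536/263 D=702464/111249 E=3465216/820823 H=1024/263] → run H
t=6: vr[B=1536/263 D=702464/111249 E=3465216/820823 H=2308096/523633] → run E
t=7: vr[B=1536/263 D=702464/111249 E=3734528/820823 H=2308096/523633] → run H
t=8: vr[B=1536/263 D=702464/111249 E=3734528/820823] → run E
t=9: vr[B=1536/263 D=702464/111249 E=4003840/820823] → run E
t=10: vr[B=1536/263 D=702464/111249 E=4273152/820823] → run E
t=11: vr[B=1536/263 D=702464/111249 E=4542464/820823] → run E
t=12: vr[B=1536/263 D=702464/111249 E=4811776/820823] → run B
t=13: vr[B=2048/263 D=702464/111249 E=4811776/820823] → run E
t=14: vr[B=2048/263 D=702464/111249 E=5081088/820823] → run E
t=15: vr[B=2048/263 D=702464/111249] → run D
t=16: vr[B=2048/263 D=971776/111249] → run B
t=17: vr[B=2560/263 D=971776/111249] → run D
t=18: vr[B=2560/263 D=413696/37083] → run B
t=19: vr[D=413696/37083] → run D
t=20: vr[D=1510400/111249] → run D
t=21: (idle)
t=22: (idle)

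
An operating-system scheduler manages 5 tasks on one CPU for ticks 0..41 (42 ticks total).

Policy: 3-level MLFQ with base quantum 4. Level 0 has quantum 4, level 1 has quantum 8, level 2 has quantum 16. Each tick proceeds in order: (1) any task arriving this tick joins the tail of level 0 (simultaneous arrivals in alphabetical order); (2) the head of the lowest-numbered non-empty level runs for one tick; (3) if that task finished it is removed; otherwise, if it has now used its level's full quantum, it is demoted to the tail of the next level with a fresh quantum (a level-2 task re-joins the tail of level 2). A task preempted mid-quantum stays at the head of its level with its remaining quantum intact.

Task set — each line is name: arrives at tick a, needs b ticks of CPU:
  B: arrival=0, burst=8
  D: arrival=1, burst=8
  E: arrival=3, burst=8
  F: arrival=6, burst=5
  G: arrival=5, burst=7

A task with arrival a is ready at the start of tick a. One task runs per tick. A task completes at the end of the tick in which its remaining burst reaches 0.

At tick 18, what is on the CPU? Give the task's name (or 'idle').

t=0: L0/L1/L2 = B/-/- → run B
t=1: L0/L1/L2 = BD/-/- → run B
t=2: L0/L1/L2 = BD/-/- → run B
t=3: L0/L1/L2 = BDE/-/- → run B
t=4: L0/L1/L2 = DE/B/- → run D
t=5: L0/L1/L2 = DEG/B/- → run D
t=6: L0/L1/L2 = DEGF/B/- → run D
t=7: L0/L1/L2 = DEGF/B/- → run D
t=8: L0/L1/L2 = EGF/BD/- → run E
t=9: L0/L1/L2 = EGF/BD/- → run E
t=10: L0/L1/L2 = EGF/BD/- → run E
t=11: L0/L1/L2 = EGF/BD/- → run E
t=12: L0/L1/L2 = GF/BDE/- → run G
t=13: L0/L1/L2 = GF/BDE/- → run G
t=14: L0/L1/L2 = GF/BDE/- → run G
t=15: L0/L1/L2 = GF/BDE/- → run G
t=16: L0/L1/L2 = F/BDEG/- → run F
t=17: L0/L1/L2 = F/BDEG/- → run F
t=18: L0/L1/L2 = F/BDEG/- → run F
t=19: L0/L1/L2 = F/BDEG/- → run F
t=20: L0/L1/L2 = -/BDEGF/- → run B
t=21: L0/L1/L2 = -/BDEGF/- → run B
t=22: L0/L1/L2 = -/BDEGF/- → run B
t=23: L0/L1/L2 = -/BDEGF/- → run B
t=24: L0/L1/L2 = -/DEGF/- → run D
t=25: L0/L1/L2 = -/DEGF/- → run D
t=26: L0/L1/L2 = -/DEGF/- → run D
t=27: L0/L1/L2 = -/DEGF/- → run D
t=28: L0/L1/L2 = -/EGF/- → run E
t=29: L0/L1/L2 = -/EGF/- → run E
t=30: L0/L1/L2 = -/EGF/- → run E
t=31: L0/L1/L2 = -/EGF/- → run E
t=32: L0/L1/L2 = -/GF/- → run G
t=33: L0/L1/L2 = -/GF/- → run G
t=34: L0/L1/L2 = -/GF/- → run G
t=35: L0/L1/L2 = -/F/- → run F
t=36: (idle)
t=37: (idle)
t=38: (idle)
t=39: (idle)
t=40: (idle)
t=41: (idle)

running at tick 18 = F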